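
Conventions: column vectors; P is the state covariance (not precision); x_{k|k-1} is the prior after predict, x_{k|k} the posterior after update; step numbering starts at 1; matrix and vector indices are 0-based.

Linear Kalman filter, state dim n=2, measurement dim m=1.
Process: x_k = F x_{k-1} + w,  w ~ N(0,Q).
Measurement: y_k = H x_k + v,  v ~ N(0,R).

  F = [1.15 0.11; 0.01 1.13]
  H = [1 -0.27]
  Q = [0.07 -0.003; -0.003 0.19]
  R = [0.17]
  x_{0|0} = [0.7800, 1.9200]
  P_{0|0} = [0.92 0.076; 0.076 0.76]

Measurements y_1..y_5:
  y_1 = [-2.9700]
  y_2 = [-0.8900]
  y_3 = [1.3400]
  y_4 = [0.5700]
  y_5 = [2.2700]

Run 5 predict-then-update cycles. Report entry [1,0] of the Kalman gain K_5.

K[1,0] = 1.0313

step 1: x^-=[1.1082, 2.1774]  P^-=[1.3151 0.2009; 0.2009 1.1623]  S=[1.4614]  K=[0.8628; -0.0773]  nu=[-3.4903]  x^+=[-1.9033, 2.4471]  P^+=[0.2272 0.2983; 0.2983 1.1535]
step 2: x^-=[-1.9196, 2.7462]  P^-=[0.4599 0.5310; 0.5310 1.6697]  S=[0.4649]  K=[0.6809; 0.1724]  nu=[1.7710]  x^+=[-0.7137, 3.0516]  P^+=[0.2444 0.4764; 0.4764 1.6559]
step 3: x^-=[-0.4850, 3.4411]  P^-=[0.5338 0.8252; 0.8252 2.3152]  S=[0.4269]  K=[0.7284; 0.4688]  nu=[2.7541]  x^+=[1.5210, 4.7323]  P^+=[0.3073 0.6795; 0.6795 2.2214]
step 4: x^-=[2.2697, 5.3627]  P^-=[0.6752 1.1604; 1.1604 3.0418]  S=[0.4403]  K=[0.8218; 0.7701]  nu=[-0.2518]  x^+=[2.0628, 5.1689]  P^+=[0.3778 0.8817; 0.8817 2.7807]
step 5: x^-=[2.9408, 5.8615]  P^-=[0.8263 1.4937; 1.4937 3.7607]  S=[0.4639]  K=[0.9119; 1.0313]  nu=[0.9118]  x^+=[3.7723, 6.8018]  P^+=[0.4406 1.0575; 1.0575 3.2674]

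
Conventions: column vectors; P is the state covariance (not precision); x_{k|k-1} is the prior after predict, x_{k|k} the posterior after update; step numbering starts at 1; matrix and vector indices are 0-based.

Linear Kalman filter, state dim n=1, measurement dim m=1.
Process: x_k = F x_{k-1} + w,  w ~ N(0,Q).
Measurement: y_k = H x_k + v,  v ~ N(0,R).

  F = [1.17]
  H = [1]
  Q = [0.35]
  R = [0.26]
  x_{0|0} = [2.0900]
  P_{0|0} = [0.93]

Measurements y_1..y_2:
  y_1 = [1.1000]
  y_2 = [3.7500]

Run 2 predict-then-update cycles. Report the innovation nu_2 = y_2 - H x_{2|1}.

step 1: x^-=[2.4453]  P^-=[1.6231]  S=[1.8831]  K=[0.8619]  nu=[-1.3453]  x^+=[1.2857]  P^+=[0.2241]
step 2: x^-=[1.5043]  P^-=[0.6568]  S=[0.9168]  K=[0.7164]  nu=[2.2457]  x^+=[3.1131]  P^+=[0.1863]

innov = [2.2457]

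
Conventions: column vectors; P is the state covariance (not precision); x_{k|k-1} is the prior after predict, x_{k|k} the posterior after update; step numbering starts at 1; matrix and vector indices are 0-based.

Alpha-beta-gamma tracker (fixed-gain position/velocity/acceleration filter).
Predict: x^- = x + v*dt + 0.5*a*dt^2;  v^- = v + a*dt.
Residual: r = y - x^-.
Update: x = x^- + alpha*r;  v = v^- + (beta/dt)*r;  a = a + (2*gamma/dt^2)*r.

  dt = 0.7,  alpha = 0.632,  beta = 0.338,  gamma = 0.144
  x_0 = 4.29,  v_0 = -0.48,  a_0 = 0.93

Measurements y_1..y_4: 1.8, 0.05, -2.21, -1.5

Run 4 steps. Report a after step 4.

a_post = -0.0900

step 1: x_pred=4.1818  r=-2.3819  x^+=2.6765  v^+=-0.9791  a^+=-0.4699
step 2: x_pred=1.8760  r=-1.8260  x^+=0.7220  v^+=-2.1898  a^+=-1.5432
step 3: x_pred=-1.1889  r=-1.0211  x^+=-1.8343  v^+=-3.7630  a^+=-2.1433
step 4: x_pred=-4.9935  r=3.4935  x^+=-2.7856  v^+=-3.5765  a^+=-0.0900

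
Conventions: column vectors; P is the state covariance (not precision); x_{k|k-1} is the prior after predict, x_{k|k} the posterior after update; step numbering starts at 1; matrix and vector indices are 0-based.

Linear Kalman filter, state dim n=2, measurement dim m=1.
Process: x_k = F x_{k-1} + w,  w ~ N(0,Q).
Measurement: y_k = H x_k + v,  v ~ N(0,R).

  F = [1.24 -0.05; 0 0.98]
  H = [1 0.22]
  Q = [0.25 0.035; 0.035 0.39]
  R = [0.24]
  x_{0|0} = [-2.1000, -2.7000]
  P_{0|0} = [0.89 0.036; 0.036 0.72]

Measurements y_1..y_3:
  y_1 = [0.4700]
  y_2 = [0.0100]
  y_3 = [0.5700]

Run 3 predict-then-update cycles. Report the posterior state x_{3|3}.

x_post = [0.9520, -2.0654]

step 1: x^-=[-2.4690, -2.6460]  P^-=[1.6158 0.0435; 0.0435 1.0815]  S=[1.9273]  K=[0.8433; 0.1460]  nu=[3.5211]  x^+=[0.5005, -2.1319]  P^+=[0.2451 -0.1938; -0.1938 1.0404]
step 2: x^-=[0.7273, -2.0893]  P^-=[0.6534 -0.2515; -0.2515 1.3892]  S=[0.8500]  K=[0.7036; 0.0636]  nu=[-0.2576]  x^+=[0.5460, -2.1056]  P^+=[0.2326 -0.2896; -0.2896 1.3858]
step 3: x^-=[0.7823, -2.0635]  P^-=[0.6470 -0.3848; -0.3848 1.7209]  S=[0.8010]  K=[0.7021; -0.0078]  nu=[0.2417]  x^+=[0.9520, -2.0654]  P^+=[0.2522 -0.3804; -0.3804 1.7208]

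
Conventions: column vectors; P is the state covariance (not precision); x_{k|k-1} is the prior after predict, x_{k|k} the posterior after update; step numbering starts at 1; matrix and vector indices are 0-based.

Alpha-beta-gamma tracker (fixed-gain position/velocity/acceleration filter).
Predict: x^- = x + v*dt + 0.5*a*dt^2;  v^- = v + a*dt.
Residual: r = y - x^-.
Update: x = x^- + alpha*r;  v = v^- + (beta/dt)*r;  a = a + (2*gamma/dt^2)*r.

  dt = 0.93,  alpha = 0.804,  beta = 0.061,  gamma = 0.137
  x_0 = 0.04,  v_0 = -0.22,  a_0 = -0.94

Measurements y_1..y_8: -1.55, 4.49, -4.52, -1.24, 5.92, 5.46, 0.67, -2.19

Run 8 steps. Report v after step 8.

v_post = 5.0901

step 1: x_pred=-0.5711  r=-0.9789  x^+=-1.3581  v^+=-1.1584  a^+=-1.2501
step 2: x_pred=-2.9761  r=7.4661  x^+=3.0267  v^+=-1.8313  a^+=1.1151
step 3: x_pred=1.8058  r=-6.3258  x^+=-3.2801  v^+=-1.2091  a^+=-0.8889
step 4: x_pred=-4.7890  r=3.5490  x^+=-1.9356  v^+=-1.8030  a^+=0.2355
step 5: x_pred=-3.5106  r=9.4306  x^+=4.0716  v^+=-0.9655  a^+=3.2231
step 6: x_pred=4.5675  r=0.8925  x^+=5.2851  v^+=2.0905  a^+=3.5058
step 7: x_pred=8.7454  r=-8.0754  x^+=2.2528  v^+=4.8213  a^+=0.9475
step 8: x_pred=7.1463  r=-9.3363  x^+=-0.3601  v^+=5.0901  a^+=-2.0102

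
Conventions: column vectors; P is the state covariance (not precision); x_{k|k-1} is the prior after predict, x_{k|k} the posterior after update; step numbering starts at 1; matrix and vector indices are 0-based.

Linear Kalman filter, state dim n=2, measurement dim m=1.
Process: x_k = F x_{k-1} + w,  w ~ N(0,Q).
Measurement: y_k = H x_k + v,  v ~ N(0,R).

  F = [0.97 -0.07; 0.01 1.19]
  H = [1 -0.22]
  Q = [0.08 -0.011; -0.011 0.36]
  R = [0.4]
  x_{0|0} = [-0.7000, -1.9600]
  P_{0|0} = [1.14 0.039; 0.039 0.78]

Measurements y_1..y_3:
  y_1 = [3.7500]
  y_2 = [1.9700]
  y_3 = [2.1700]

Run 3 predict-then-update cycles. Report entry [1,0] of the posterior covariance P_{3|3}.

P_post[1,0] = 0.3318

step 1: x^-=[-0.5418, -2.3394]  P^-=[1.1512 -0.0199; -0.0199 1.4656]  S=[1.6309]  K=[0.7085; -0.2099]  nu=[3.7771]  x^+=[2.1345, -3.1323]  P^+=[0.3324 0.2227; 0.2227 1.3937]
step 2: x^-=[2.2897, -3.7061]  P^-=[0.3693 0.1330; 0.1330 2.3390]  S=[0.8240]  K=[0.4127; -0.4631]  nu=[-1.1350]  x^+=[1.8213, -3.1805]  P^+=[0.2290 0.2905; 0.2905 2.1623]
step 3: x^-=[1.9892, -3.7666]  P^-=[0.2666 0.1462; 0.1462 3.4289]  S=[0.7682]  K=[0.3052; -0.7917]  nu=[-0.6479]  x^+=[1.7915, -3.2537]  P^+=[0.1951 0.3318; 0.3318 2.9475]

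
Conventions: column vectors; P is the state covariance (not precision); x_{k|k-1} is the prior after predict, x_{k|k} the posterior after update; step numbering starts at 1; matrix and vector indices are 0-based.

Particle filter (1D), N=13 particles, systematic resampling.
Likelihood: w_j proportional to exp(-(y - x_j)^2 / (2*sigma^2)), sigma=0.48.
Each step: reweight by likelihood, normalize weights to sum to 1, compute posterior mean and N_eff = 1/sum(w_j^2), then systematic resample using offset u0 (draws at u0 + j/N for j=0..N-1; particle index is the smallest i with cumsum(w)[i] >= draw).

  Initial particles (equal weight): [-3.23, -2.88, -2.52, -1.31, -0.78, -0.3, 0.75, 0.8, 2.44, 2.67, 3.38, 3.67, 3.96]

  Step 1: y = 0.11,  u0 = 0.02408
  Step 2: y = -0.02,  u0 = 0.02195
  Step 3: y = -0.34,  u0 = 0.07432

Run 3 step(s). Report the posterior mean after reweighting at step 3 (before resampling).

step 1: w=[0.0000, 0.0000, 0.0000, 0.0076, 0.1084, 0.4200, 0.2487, 0.2153, 0.0000, 0.0000, 0.0000, 0.0000, 0.0000]  mean=0.1382  Neff=3.3738  idx=[4, 4, 5, 5, 5, 5, 5, 6, 6, 6, 7, 7, 7]
step 2: w=[0.0452, 0.0452, 0.1336, 0.1336, 0.1336, 0.1336, 0.1336, 0.0437, 0.0437, 0.0437, 0.0368, 0.0368, 0.0368]  mean=-0.0842  Neff=9.6975  idx=[0, 2, 2, 3, 3, 4, 4, 5, 6, 6, 7, 9, 11]
step 3: w=[0.0668, 0.1013, 0.1013, 0.1013, 0.1013, 0.1013, 0.1013, 0.1013, 0.1013, 0.1013, 0.0077, 0.0077, 0.0061]  mean=-0.3092  Neff=10.3118  idx=[1, 1, 2, 3, 4, 4, 5, 6, 7, 7, 8, 9, 12]

post_mean = -0.3092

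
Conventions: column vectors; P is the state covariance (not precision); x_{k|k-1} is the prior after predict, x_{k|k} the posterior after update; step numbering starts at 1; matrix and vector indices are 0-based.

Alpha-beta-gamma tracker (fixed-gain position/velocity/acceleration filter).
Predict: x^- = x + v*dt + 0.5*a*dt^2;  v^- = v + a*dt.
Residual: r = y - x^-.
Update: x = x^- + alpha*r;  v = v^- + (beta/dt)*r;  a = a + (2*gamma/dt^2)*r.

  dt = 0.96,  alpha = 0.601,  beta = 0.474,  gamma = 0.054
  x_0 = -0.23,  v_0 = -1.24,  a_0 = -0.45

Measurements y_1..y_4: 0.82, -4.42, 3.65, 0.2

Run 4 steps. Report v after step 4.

step 1: x_pred=-1.6278  r=2.4478  x^+=-0.1567  v^+=-0.4634  a^+=-0.1632
step 2: x_pred=-0.6767  r=-3.7433  x^+=-2.9264  v^+=-2.4683  a^+=-0.6018
step 3: x_pred=-5.5733  r=9.2233  x^+=-0.0301  v^+=1.5080  a^+=0.4790
step 4: x_pred=1.6383  r=-1.4383  x^+=0.7739  v^+=1.2577  a^+=0.3105

v_post = 1.2577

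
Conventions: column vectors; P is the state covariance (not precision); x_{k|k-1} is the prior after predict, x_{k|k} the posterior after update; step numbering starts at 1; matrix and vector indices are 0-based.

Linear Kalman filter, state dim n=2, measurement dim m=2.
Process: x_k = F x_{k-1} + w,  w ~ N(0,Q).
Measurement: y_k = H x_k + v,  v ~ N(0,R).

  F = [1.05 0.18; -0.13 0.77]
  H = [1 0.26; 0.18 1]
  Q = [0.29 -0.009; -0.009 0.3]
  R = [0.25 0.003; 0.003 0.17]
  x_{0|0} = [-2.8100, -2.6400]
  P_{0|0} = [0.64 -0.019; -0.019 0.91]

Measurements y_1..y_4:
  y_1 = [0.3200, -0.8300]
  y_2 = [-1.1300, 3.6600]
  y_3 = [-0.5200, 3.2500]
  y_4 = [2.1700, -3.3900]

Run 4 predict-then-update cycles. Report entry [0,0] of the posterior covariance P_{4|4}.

P_post[0,0] = 0.1751

step 1: x^-=[-3.4257, -1.6675]  P^-=[1.0179 0.0148; 0.0148 0.8542]  S=[1.3334 0.4238; 0.4238 1.0625]  K=[0.8097 -0.1366; -0.0901 0.8424]  nu=[4.1793, 1.4541]  x^+=[-0.2403, -0.8190]  P^+=[0.2176 -0.0600; -0.0600 0.1537]
step 2: x^-=[-0.3997, -0.5994]  P^-=[0.5122 -0.0645; -0.0645 0.4068]  S=[0.7562 0.1335; 0.1335 0.5702]  K=[0.6745 -0.1093; -0.0707 0.7097]  nu=[-0.5744, 4.3314]  x^+=[-1.2605, 2.5149]  P^+=[0.1811 -0.0491; -0.0491 0.1293]
step 3: x^-=[-0.8708, 2.1004]  P^-=[0.4752 -0.0544; -0.0544 0.3895]  S=[0.7233 0.1329; 0.1329 0.5554]  K=[0.6560 -0.1009; -0.0636 0.6990]  nu=[-0.1953, 1.3064]  x^+=[-1.1307, 3.0260]  P^+=[0.1759 -0.0468; -0.0468 0.1271]
step 4: x^-=[-0.6426, 2.4770]  P^-=[0.4703 -0.0522; -0.0522 0.3877]  S=[0.7194 0.1338; 0.1338 0.5541]  K=[0.6534 -0.0992; -0.0622 0.6977]  nu=[2.1686, -5.7513]  x^+=[1.3447, -1.6706]  P^+=[0.1751 -0.0464; -0.0464 0.1268]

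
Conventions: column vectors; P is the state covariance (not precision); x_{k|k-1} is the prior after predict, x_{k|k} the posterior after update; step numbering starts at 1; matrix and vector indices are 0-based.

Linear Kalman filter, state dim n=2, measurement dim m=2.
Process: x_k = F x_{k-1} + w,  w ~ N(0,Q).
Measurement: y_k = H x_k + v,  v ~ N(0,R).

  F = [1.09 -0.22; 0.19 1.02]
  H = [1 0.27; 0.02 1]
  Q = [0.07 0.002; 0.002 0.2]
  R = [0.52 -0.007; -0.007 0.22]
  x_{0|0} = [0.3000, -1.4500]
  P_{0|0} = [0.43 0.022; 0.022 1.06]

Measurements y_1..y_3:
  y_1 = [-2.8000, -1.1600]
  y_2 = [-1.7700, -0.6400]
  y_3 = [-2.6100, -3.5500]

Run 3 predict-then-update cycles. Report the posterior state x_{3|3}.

step 1: x^-=[0.6460, -1.4220]  P^-=[0.6216 -0.1233; -0.1233 1.3269]  S=[1.1718 0.2398; 0.2398 1.5422]  K=[0.5338 -0.1549; 0.0256 0.8548]  nu=[-3.0621, 0.2491]  x^+=[-1.0270, -1.2876]  P^+=[0.2904 -0.0436; -0.0436 0.1887]
step 2: x^-=[-0.8362, -1.5085]  P^-=[0.4451 -0.0269; -0.0269 0.3900]  S=[0.9790 0.0802; 0.0802 0.6091]  K=[0.4545 -0.0893; 0.0280 0.6357]  nu=[-0.5265, 0.8852]  x^+=[-1.1546, -0.9605]  P^+=[0.2445 -0.0277; -0.0277 0.1402]
step 3: x^-=[-1.0472, -1.1991]  P^-=[0.3805 -0.0085; -0.0085 0.3440]  S=[0.9210 0.0849; 0.0849 0.5638]  K=[0.4166 -0.0643; 0.0359 0.6044]  nu=[-1.2390, -2.3299]  x^+=[-1.4135, -2.6518]  P^+=[0.2229 -0.0215; -0.0215 0.1331]

x_post = [-1.4135, -2.6518]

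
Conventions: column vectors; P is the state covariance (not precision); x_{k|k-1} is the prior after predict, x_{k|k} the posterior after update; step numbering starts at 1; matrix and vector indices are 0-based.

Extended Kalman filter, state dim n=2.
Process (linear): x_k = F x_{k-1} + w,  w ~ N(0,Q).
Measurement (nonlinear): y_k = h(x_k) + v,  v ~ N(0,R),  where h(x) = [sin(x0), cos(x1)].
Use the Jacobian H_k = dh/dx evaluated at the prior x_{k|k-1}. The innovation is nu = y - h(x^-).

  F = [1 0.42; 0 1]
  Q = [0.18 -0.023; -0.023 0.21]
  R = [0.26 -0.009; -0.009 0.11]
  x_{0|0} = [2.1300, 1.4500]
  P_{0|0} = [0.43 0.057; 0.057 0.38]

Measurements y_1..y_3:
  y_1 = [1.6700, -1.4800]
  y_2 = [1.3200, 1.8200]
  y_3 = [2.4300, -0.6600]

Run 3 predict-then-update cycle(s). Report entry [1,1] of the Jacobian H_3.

H_jac[1,1] = -0.5732

step 1: x^-=[2.7390, 1.4500]  P^-=[0.7249 0.1936; 0.1936 0.5900]  H_jac=[-0.9200 0.0000; 0.0000 -0.9927]  S=[0.8736 0.1678; 0.1678 0.6914]  K=[-0.7448 -0.0972; -0.0432 -0.8366]  nu=[1.2782, -1.6005]  x^+=[1.9426, 2.7338]  P^+=[0.2095 0.0040; 0.0040 0.0923]
step 2: x^-=[3.0908, 2.7338]  P^-=[0.4092 0.0198; 0.0198 0.3023]  H_jac=[-0.9987 0.0000; 0.0000 -0.3966]  S=[0.6681 -0.0012; -0.0012 0.1575]  K=[-0.6117 -0.0543; -0.0309 -0.7612]  nu=[1.2692, 2.7380]  x^+=[2.1656, 0.6104]  P^+=[0.1588 0.0012; 0.0012 0.2104]
step 3: x^-=[2.4220, 0.6104]  P^-=[0.3769 0.0666; 0.0666 0.4204]  H_jac=[-0.7521 0.0000; 0.0000 -0.5732]  S=[0.4732 0.0197; 0.0197 0.2481]  K=[-0.5946 -0.1066; -0.0656 -0.9660]  nu=[1.7709, -1.4794]  x^+=[1.5267, 1.9233]  P^+=[0.2043 0.0111; 0.0111 0.1844]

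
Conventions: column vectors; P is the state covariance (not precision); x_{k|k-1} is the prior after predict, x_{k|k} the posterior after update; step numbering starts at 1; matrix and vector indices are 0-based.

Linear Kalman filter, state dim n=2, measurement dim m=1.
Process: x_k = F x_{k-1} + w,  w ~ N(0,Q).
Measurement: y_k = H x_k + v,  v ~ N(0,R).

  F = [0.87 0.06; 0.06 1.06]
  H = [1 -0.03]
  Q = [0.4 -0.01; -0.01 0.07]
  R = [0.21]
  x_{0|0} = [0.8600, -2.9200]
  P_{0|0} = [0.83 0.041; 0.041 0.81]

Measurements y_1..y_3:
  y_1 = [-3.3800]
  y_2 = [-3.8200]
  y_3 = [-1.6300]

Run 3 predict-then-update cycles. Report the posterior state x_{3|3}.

step 1: x^-=[0.5730, -3.0436]  P^-=[1.0354 0.1228; 0.1228 0.9883]  S=[1.2389]  K=[0.8328; 0.0752]  nu=[-4.0443]  x^+=[-2.7949, -3.3477]  P^+=[0.1762 0.0452; 0.0452 0.9813]
step 2: x^-=[-2.6324, -3.7162]  P^-=[0.5416 0.1035; 0.1035 1.1790]  S=[0.7465]  K=[0.7214; 0.0912]  nu=[-1.2990]  x^+=[-3.5696, -3.8348]  P^+=[0.1531 0.0543; 0.0543 1.1728]
step 3: x^-=[-3.3356, -4.2790]  P^-=[0.5258 0.1229; 0.1229 1.3952]  S=[0.7297]  K=[0.7155; 0.1111]  nu=[1.5773]  x^+=[-2.2070, -4.1038]  P^+=[0.1522 0.0649; 0.0649 1.3862]

x_post = [-2.2070, -4.1038]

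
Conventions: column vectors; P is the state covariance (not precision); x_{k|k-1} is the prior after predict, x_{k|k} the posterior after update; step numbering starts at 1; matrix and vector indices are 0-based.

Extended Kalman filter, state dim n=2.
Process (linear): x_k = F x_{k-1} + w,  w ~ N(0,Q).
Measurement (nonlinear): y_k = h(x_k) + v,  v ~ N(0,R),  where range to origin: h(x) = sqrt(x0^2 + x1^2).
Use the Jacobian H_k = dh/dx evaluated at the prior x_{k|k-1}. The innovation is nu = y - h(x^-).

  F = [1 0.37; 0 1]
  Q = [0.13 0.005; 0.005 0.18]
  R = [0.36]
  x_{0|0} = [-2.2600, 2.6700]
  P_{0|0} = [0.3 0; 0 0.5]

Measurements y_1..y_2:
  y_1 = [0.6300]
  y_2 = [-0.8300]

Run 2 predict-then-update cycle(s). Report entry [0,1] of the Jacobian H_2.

step 1: x^-=[-1.2721, 2.6700]  P^-=[0.4985 0.1900; 0.1900 0.6800]  H_jac=[-0.4301 0.9028]  S=[0.8589]  K=[-0.0499; 0.6196]  nu=[-2.3276]  x^+=[-1.1559, 1.2278]  P^+=[0.4963 0.2166; 0.2166 0.3503]
step 2: x^-=[-0.7016, 1.2278]  P^-=[0.8345 0.3512; 0.3512 0.5303]  H_jac=[-0.4962 0.8682]  S=[0.6626]  K=[-0.1647; 0.4319]  nu=[-2.2441]  x^+=[-0.3319, 0.2586]  P^+=[0.8165 0.3983; 0.3983 0.4067]

H_jac[0,1] = 0.8682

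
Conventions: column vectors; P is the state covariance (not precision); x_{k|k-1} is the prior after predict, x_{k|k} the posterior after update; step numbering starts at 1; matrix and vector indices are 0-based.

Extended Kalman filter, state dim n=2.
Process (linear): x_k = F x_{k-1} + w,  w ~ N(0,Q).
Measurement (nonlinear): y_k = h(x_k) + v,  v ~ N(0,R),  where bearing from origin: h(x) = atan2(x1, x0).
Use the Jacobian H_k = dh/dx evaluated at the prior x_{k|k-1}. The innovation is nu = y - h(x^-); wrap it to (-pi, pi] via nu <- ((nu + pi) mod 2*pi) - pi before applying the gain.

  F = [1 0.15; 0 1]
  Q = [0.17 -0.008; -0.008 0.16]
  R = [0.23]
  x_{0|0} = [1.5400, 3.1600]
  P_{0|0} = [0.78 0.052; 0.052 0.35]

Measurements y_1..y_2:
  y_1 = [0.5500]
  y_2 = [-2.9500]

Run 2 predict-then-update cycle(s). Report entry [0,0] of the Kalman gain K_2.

K[0,0] = -0.5704

step 1: x^-=[2.0140, 3.1600]  P^-=[0.9735 0.0965; 0.0965 0.5100]  H_jac=[-0.2250 0.1434]  S=[0.2836]  K=[-0.7238; 0.1814]  nu=[-0.4534]  x^+=[2.3421, 3.0778]  P^+=[0.8249 0.1337; 0.1337 0.5007]
step 2: x^-=[2.8038, 3.0778]  P^-=[1.0463 0.2008; 0.2008 0.6607]  H_jac=[-0.1776 0.1618]  S=[0.2687]  K=[-0.5704; 0.2650]  nu=[2.5012]  x^+=[1.3770, 3.7405]  P^+=[0.9589 0.2414; 0.2414 0.6418]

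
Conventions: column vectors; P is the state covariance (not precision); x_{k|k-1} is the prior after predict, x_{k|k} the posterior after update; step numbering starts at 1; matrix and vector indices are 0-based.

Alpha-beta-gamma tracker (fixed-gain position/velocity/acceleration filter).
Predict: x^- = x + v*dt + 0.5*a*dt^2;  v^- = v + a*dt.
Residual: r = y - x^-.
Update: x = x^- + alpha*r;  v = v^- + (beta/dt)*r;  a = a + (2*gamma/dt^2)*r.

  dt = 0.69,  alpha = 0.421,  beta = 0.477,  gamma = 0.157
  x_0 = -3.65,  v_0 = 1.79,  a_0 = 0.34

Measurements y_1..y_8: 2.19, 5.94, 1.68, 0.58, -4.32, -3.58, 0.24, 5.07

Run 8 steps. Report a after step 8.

a_post = 20.6763

step 1: x_pred=-2.3340  r=4.5240  x^+=-0.4294  v^+=5.1520  a^+=3.3237
step 2: x_pred=3.9167  r=2.0233  x^+=4.7685  v^+=8.8441  a^+=4.6581
step 3: x_pred=11.9798  r=-10.2998  x^+=7.6436  v^+=4.9378  a^+=-2.1349
step 4: x_pred=10.5425  r=-9.9625  x^+=6.3483  v^+=-3.4223  a^+=-8.7054
step 5: x_pred=1.9145  r=-6.2345  x^+=-0.7102  v^+=-13.7390  a^+=-12.8172
step 6: x_pred=-13.2413  r=9.6613  x^+=-9.1739  v^+=-15.9040  a^+=-6.4454
step 7: x_pred=-21.6820  r=21.9220  x^+=-12.4528  v^+=-5.1966  a^+=8.0127
step 8: x_pred=-14.1310  r=19.2010  x^+=-6.0474  v^+=13.6060  a^+=20.6763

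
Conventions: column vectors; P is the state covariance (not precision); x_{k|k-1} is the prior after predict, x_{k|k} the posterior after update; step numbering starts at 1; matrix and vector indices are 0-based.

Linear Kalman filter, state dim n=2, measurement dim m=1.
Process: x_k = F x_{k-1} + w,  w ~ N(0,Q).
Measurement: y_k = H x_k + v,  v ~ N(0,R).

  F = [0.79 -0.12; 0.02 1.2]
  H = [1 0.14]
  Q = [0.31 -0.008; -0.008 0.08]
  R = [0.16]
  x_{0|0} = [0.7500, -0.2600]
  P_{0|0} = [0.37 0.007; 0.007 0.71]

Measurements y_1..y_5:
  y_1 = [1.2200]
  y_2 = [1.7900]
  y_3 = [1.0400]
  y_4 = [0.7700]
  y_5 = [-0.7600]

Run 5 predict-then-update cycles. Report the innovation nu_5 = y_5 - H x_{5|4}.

innov = [-1.4228]

step 1: x^-=[0.6237, -0.2970]  P^-=[0.5498 -0.0978; -0.0978 1.1029]  S=[0.7041]  K=[0.7615; 0.0804]  nu=[0.6379]  x^+=[1.1094, -0.2457]  P^+=[0.1416 -0.1409; -0.1409 1.0983]
step 2: x^-=[0.9059, -0.2726]  P^-=[0.4409 -0.2972; -0.2972 1.6549]  S=[0.5501]  K=[0.7258; -0.1190]  nu=[0.9222]  x^+=[1.5753, -0.3824]  P^+=[0.1511 -0.2496; -0.2496 1.6471]
step 3: x^-=[1.2904, -0.4274]  P^-=[0.4753 -0.4789; -0.4789 2.4399]  S=[0.5491]  K=[0.7436; -0.2500]  nu=[-0.1905]  x^+=[1.1487, -0.3797]  P^+=[0.1717 -0.3768; -0.3768 2.4056]
step 4: x^-=[0.9530, -0.4327]  P^-=[0.5233 -0.7080; -0.7080 3.5260]  S=[0.5541]  K=[0.7654; -0.3868]  nu=[-0.1225]  x^+=[0.8593, -0.3854]  P^+=[0.1986 -0.5439; -0.5439 3.4431]
step 5: x^-=[0.7251, -0.4452]  P^-=[0.5867 -1.0150; -1.0150 5.0121]  S=[0.5607]  K=[0.7929; -0.5588]  nu=[-1.4228]  x^+=[-0.4030, 0.3498]  P^+=[0.2342 -0.7666; -0.7666 4.8370]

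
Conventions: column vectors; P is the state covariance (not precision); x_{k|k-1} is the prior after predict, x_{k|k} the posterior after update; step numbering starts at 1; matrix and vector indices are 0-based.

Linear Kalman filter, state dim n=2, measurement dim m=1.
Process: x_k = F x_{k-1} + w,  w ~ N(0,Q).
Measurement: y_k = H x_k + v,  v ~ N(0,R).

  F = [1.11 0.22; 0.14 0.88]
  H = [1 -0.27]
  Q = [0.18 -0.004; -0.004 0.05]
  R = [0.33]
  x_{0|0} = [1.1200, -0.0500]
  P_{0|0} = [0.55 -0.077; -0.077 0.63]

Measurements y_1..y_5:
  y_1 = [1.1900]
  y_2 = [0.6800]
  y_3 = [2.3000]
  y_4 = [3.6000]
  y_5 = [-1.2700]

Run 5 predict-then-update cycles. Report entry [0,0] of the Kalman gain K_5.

step 1: x^-=[1.2322, 0.1128]  P^-=[0.8505 0.1259; 0.1259 0.5297]  S=[1.1512]  K=[0.7093; -0.0149]  nu=[-0.0117]  x^+=[1.2239, 0.1130]  P^+=[0.2713 0.1380; 0.1380 0.5294]
step 2: x^-=[1.3833, 0.2708]  P^-=[0.6074 0.2797; 0.2797 0.4993]  S=[0.8227]  K=[0.6464; 0.1762]  nu=[-0.6302]  x^+=[0.9759, 0.1597]  P^+=[0.2636 0.1861; 0.1861 0.4738]
step 3: x^-=[1.1184, 0.2772]  P^-=[0.6185 0.3161; 0.3161 0.4679]  S=[0.8119]  K=[0.6567; 0.2338]  nu=[1.2564]  x^+=[1.9435, 0.5709]  P^+=[0.2684 0.1915; 0.1915 0.4235]
step 4: x^-=[2.2829, 0.7745]  P^-=[0.6247 0.3127; 0.3127 0.4304]  S=[0.8173]  K=[0.6611; 0.2404]  nu=[1.5262]  x^+=[3.2919, 1.1414]  P^+=[0.2675 0.1828; 0.1828 0.3832]
step 5: x^-=[3.9051, 1.4653]  P^-=[0.6174 0.2959; 0.2959 0.3970]  S=[0.8166]  K=[0.6583; 0.2311]  nu=[-4.7795]  x^+=[0.7589, 0.3606]  P^+=[0.2636 0.1717; 0.1717 0.3534]

K[0,0] = 0.6583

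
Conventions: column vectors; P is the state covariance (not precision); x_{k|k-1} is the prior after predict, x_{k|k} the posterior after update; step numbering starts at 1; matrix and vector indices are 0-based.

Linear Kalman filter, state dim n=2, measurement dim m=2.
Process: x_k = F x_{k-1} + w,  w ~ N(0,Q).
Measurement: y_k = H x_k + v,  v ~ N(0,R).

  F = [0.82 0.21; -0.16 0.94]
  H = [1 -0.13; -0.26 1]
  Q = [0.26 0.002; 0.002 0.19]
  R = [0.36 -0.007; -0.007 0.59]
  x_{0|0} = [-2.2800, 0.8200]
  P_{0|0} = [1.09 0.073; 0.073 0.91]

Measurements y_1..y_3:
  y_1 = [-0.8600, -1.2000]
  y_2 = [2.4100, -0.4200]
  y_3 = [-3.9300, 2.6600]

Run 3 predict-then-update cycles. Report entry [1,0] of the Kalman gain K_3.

K[1,0] = 0.0818

step 1: x^-=[-1.6974, 1.1356]  P^-=[1.0582 0.0924; 0.0924 1.0000]  S=[1.4111 -0.3166; -0.3166 1.6135]  K=[0.7490 0.0337; 0.1141 0.6273]  nu=[0.9850, -2.7769]  x^+=[-1.0533, -0.4939]  P^+=[0.2808 0.0877; 0.0877 0.3921]
step 2: x^-=[-0.9674, -0.2958]  P^-=[0.4963 0.1072; 0.1072 0.5173]  S=[0.8372 -0.0925; -0.0925 1.0851]  K=[0.5794 0.0292; 0.0985 0.4594]  nu=[3.3390, -0.3758]  x^+=[0.9562, -0.1397]  P^+=[0.2174 0.0697; 0.0697 0.2885]
step 3: x^-=[0.7548, -0.2843]  P^-=[0.4429 0.0818; 0.0818 0.4295]  S=[0.7889 -0.0934; -0.0934 1.0069]  K=[0.5501 0.0179; 0.0818 0.4130]  nu=[-4.7217, 3.1405]  x^+=[-1.7863, 0.6264]  P^+=[0.2057 0.0602; 0.0602 0.2588]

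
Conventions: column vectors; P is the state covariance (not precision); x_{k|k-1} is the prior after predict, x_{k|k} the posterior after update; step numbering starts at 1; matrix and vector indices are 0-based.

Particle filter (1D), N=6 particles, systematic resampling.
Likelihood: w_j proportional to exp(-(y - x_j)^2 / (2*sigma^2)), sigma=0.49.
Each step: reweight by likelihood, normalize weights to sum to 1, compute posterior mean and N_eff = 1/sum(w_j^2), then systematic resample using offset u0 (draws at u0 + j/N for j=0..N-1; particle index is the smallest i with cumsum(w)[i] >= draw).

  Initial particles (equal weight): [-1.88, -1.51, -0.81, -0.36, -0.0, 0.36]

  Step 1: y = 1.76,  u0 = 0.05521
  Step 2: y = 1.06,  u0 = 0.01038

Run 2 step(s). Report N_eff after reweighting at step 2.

N_eff = 5.4707

step 1: w=[0.0000, 0.0000, 0.0001, 0.0046, 0.0852, 0.9101]  mean=0.3259  Neff=1.1967  idx=[4, 5, 5, 5, 5, 5]
step 2: w=[0.0507, 0.1899, 0.1899, 0.1899, 0.1899, 0.1899]  mean=0.3417  Neff=5.4707  idx=[0, 1, 2, 3, 4, 5]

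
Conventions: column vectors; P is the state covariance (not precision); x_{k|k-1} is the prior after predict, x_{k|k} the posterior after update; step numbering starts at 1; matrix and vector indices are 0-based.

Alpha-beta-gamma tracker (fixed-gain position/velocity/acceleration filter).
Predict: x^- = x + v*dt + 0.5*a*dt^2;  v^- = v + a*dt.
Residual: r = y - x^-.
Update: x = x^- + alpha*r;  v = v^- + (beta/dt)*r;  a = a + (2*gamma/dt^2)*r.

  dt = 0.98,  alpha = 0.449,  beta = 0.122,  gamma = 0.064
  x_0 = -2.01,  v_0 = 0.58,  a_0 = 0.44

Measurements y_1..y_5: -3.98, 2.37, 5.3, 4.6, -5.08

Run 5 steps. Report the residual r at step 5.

resid = -14.1140

step 1: x_pred=-1.2303  r=-2.7497  x^+=-2.4649  v^+=0.6689  a^+=0.0735
step 2: x_pred=-1.7741  r=4.1441  x^+=0.0866  v^+=1.2568  a^+=0.6258
step 3: x_pred=1.6188  r=3.6812  x^+=3.2717  v^+=2.3284  a^+=1.1165
step 4: x_pred=6.0897  r=-1.4897  x^+=5.4208  v^+=3.2371  a^+=0.9179
step 5: x_pred=9.0340  r=-14.1140  x^+=2.6968  v^+=2.3796  a^+=-0.9632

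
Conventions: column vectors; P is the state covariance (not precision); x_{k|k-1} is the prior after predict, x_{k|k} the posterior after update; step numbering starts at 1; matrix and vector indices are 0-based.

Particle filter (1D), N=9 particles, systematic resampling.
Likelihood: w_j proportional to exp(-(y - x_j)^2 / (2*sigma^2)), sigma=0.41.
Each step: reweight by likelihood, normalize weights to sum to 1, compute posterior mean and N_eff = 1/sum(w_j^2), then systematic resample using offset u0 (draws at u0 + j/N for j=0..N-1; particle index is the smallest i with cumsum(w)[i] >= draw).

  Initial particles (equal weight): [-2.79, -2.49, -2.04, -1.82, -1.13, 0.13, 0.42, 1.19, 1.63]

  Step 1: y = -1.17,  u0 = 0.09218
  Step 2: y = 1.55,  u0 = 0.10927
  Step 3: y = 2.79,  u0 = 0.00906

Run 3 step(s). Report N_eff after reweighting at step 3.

N_eff = 9.0000

step 1: w=[0.0003, 0.0040, 0.0753, 0.2035, 0.7118, 0.0047, 0.0004, 0.0000, 0.0000]  mean=-1.3384  Neff=1.8057  idx=[3, 3, 4, 4, 4, 4, 4, 4, 4]
step 2: w=[0.0000, 0.0000, 0.1429, 0.1429, 0.1429, 0.1429, 0.1429, 0.1429, 0.1429]  mean=-1.1300  Neff=7.0000  idx=[2, 3, 4, 5, 5, 6, 7, 8, 8]
step 3: w=[0.1111, 0.1111, 0.1111, 0.1111, 0.1111, 0.1111, 0.1111, 0.1111, 0.1111]  mean=-1.1300  Neff=9.0000  idx=[0, 1, 2, 3, 4, 5, 6, 7, 8]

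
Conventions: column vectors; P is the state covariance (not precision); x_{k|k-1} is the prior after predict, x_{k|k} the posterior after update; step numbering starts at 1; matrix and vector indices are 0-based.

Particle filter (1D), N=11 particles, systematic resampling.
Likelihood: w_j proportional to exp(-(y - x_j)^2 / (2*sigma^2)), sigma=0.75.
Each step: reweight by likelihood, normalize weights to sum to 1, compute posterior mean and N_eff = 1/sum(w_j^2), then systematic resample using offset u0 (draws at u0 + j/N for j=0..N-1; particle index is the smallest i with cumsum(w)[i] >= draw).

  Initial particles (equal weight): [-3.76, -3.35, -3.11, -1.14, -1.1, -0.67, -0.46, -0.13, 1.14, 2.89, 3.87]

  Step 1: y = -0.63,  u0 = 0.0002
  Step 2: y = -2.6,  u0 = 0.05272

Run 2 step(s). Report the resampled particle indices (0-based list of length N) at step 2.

resampled_idx = [0, 0, 0, 0, 0, 0, 1, 2, 3, 4, 6]

step 1: w=[0.0000, 0.0003, 0.0009, 0.1781, 0.1844, 0.2241, 0.2187, 0.1797, 0.0139, 0.0000, 0.0000]  mean=-0.6682  Neff=5.0969  idx=[1, 3, 4, 4, 5, 5, 5, 6, 6, 7, 7]
step 2: w=[0.5140, 0.1274, 0.1147, 0.1147, 0.0309, 0.0309, 0.0309, 0.0145, 0.0145, 0.0037, 0.0037]  mean=-2.1960  Neff=3.2249  idx=[0, 0, 0, 0, 0, 0, 1, 2, 3, 4, 6]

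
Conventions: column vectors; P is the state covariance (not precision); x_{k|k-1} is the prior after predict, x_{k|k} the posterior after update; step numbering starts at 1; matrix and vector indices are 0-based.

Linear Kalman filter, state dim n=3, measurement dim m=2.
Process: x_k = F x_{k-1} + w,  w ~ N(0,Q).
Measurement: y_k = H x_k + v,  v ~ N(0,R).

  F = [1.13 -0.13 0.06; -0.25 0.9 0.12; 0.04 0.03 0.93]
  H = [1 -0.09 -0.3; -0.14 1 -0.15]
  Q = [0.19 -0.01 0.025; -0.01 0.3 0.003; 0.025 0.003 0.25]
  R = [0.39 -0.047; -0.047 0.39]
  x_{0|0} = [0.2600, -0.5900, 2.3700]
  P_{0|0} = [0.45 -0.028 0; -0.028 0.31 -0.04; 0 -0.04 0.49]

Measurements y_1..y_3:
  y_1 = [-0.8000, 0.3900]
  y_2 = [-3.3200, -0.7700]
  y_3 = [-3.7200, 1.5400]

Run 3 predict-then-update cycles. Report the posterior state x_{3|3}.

x_post = [-2.3253, 1.1951, 1.9982]

step 1: x^-=[0.5127, -0.3116, 2.1968]  P^-=[0.7805 -0.2008 0.0754; -0.2008 0.5902 0.0271; 0.0754 0.0271 0.6725]  S=[1.2281 -0.3984; -0.3984 1.0619]  K=[0.6075 -0.0747; -0.0293 0.5675; -0.1487 -0.1352]  nu=[-0.6817, 1.1029]  x^+=[0.0161, 0.3342, 2.1491]  P^+=[0.2851 0.0043 0.1474; 0.0043 0.2340 0.0712; 0.1474 0.0712 0.6420]
step 2: x^-=[0.1037, 0.5547, 2.0093]  P^-=[0.5779 -0.0882 0.2197; -0.0882 0.5212 0.1045; 0.2197 0.1045 0.8208]  S=[0.9357 -0.2809; -0.2809 0.9435]  K=[0.5396 -0.0536; -0.0145 0.5445; -0.0595 -0.0700]  nu=[-2.7710, -1.0088]  x^+=[-1.3374, 0.0455, 2.2448]  P^+=[0.2865 0.0293 0.2364; 0.0293 0.2368 0.1309; 0.2364 0.1309 0.8152]
step 3: x^-=[-1.3824, 0.6447, 2.0356]  P^-=[0.5842 -0.0485 0.3168; -0.0485 0.5223 0.1545; 0.3168 0.1545 0.9807]  S=[0.8937 -0.2592; -0.2592 0.9264]  K=[0.5404 -0.0407; -0.0003 0.5461; -0.0020 -0.0404]  nu=[-1.6689, 1.0071]  x^+=[-2.3253, 1.1951, 1.9982]  P^+=[0.3103 0.0488 0.3106; 0.0488 0.2460 0.1747; 0.3106 0.1747 0.9793]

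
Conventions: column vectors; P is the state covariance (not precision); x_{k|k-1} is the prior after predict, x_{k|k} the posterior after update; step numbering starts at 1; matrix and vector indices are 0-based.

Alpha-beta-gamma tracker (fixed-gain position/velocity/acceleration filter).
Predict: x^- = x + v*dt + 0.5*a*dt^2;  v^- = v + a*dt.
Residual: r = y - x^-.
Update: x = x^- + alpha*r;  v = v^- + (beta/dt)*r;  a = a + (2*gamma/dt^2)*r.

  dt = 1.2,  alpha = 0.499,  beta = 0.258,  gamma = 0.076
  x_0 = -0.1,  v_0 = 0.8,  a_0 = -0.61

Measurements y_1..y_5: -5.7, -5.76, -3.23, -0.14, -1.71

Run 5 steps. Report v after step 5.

v_post = 0.1350

step 1: x_pred=0.4208  r=-6.1208  x^+=-2.6335  v^+=-1.2480  a^+=-1.2561
step 2: x_pred=-5.0354  r=-0.7246  x^+=-5.3970  v^+=-2.9111  a^+=-1.3326
step 3: x_pred=-9.8497  r=6.6197  x^+=-6.5465  v^+=-3.0869  a^+=-0.6338
step 4: x_pred=-10.7071  r=10.5671  x^+=-5.4341  v^+=-1.5756  a^+=0.4816
step 5: x_pred=-6.9780  r=5.2680  x^+=-4.3493  v^+=0.1350  a^+=1.0377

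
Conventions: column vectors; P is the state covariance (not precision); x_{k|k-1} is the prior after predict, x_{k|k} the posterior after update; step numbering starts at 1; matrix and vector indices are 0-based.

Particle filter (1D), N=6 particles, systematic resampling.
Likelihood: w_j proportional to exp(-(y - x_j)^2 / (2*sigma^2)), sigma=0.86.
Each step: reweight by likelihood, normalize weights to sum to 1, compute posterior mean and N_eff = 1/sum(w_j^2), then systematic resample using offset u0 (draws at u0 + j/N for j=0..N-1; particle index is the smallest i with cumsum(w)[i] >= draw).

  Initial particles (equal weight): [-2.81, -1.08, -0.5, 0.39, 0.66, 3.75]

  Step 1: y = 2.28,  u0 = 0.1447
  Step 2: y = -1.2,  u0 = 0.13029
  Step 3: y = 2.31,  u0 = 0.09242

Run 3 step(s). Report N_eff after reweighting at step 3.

N_eff = 5.4591

step 1: w=[0.0000, 0.0010, 0.0108, 0.1799, 0.3414, 0.4670]  mean=2.0401  Neff=2.7244  idx=[3, 4, 4, 5, 5, 5]
step 2: w=[0.4842, 0.2579, 0.2579, 0.0000, 0.0000, 0.0000]  mean=0.5293  Neff=2.7214  idx=[0, 0, 0, 1, 2, 2]
step 3: w=[0.1142, 0.1142, 0.1142, 0.2191, 0.2191, 0.2191]  mean=0.5675  Neff=5.4591  idx=[0, 2, 3, 4, 4, 5]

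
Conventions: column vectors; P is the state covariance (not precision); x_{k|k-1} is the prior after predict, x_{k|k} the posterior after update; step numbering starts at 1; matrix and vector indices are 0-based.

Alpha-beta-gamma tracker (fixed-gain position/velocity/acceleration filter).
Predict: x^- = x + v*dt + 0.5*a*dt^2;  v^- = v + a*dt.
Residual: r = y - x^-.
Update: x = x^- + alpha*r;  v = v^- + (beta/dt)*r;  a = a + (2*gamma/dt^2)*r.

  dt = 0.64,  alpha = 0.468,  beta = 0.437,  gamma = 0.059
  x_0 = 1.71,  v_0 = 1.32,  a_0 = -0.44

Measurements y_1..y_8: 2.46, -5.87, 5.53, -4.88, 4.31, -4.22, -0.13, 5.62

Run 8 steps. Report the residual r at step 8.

resid = 6.4620

step 1: x_pred=2.4647  r=-0.0047  x^+=2.4625  v^+=1.0352  a^+=-0.4414
step 2: x_pred=3.0346  r=-8.9046  x^+=-1.1327  v^+=-5.3275  a^+=-3.0067
step 3: x_pred=-5.1581  r=10.6881  x^+=-0.1561  v^+=0.0462  a^+=0.0724
step 4: x_pred=-0.1116  r=-4.7684  x^+=-2.3432  v^+=-3.1633  a^+=-1.3013
step 5: x_pred=-4.6342  r=8.9442  x^+=-0.4483  v^+=2.1111  a^+=1.2754
step 6: x_pred=1.1640  r=-5.3840  x^+=-1.3557  v^+=-0.7488  a^+=-0.2756
step 7: x_pred=-1.8914  r=1.7614  x^+=-1.0671  v^+=0.2775  a^+=0.2318
step 8: x_pred=-0.8420  r=6.4620  x^+=2.1822  v^+=4.8382  a^+=2.0934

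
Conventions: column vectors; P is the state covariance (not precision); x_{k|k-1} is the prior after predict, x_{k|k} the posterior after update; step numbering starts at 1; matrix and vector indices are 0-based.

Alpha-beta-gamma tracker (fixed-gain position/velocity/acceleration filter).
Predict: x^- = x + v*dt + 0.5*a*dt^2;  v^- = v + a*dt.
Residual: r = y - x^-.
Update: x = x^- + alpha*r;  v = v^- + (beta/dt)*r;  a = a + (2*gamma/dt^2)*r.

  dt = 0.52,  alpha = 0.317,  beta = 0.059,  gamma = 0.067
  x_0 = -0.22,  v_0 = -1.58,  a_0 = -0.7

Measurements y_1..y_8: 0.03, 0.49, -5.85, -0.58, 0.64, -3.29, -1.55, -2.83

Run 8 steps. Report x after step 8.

step 1: x_pred=-1.1362  r=1.1662  x^+=-0.7665  v^+=-1.8117  a^+=-0.1221
step 2: x_pred=-1.7251  r=2.2151  x^+=-1.0229  v^+=-1.6238  a^+=0.9757
step 3: x_pred=-1.7354  r=-4.1146  x^+=-3.0397  v^+=-1.5833  a^+=-1.0634
step 4: x_pred=-4.0068  r=3.4268  x^+=-2.9205  v^+=-1.7475  a^+=0.6348
step 5: x_pred=-3.7434  r=4.3834  x^+=-2.3538  v^+=-0.9200  a^+=2.8071
step 6: x_pred=-2.4527  r=-0.8373  x^+=-2.7181  v^+=0.4447  a^+=2.3921
step 7: x_pred=-2.1635  r=0.6135  x^+=-1.9690  v^+=1.7582  a^+=2.6962
step 8: x_pred=-0.6902  r=-2.1398  x^+=-1.3685  v^+=2.9174  a^+=1.6358

x_post = -1.3685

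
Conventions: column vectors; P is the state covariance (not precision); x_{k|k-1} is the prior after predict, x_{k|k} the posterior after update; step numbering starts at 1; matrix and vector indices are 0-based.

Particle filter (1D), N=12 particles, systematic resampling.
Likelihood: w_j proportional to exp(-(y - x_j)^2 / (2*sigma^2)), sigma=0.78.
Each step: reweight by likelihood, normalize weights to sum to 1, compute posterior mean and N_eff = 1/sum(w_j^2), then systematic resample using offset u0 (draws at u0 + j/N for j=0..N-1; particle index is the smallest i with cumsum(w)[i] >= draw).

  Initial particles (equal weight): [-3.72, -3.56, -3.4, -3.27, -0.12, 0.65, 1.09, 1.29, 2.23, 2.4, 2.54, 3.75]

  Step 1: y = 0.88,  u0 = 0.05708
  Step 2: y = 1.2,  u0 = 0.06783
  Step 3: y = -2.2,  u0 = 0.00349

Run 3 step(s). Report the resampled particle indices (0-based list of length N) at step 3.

step 1: w=[0.0000, 0.0000, 0.0000, 0.0000, 0.1185, 0.2580, 0.2599, 0.2347, 0.0603, 0.0404, 0.0280, 0.0003]  mean=1.0430  Neff=4.7783  idx=[4, 5, 5, 5, 6, 6, 6, 7, 7, 7, 8, 10]
step 2: w=[0.0260, 0.0850, 0.0850, 0.0850, 0.1079, 0.1079, 0.1079, 0.1083, 0.1083, 0.1083, 0.0456, 0.0249]  mean=1.0993  Neff=10.5109  idx=[1, 2, 3, 4, 5, 5, 6, 7, 8, 8, 9, 11]
step 3: w=[0.2796, 0.2796, 0.2796, 0.0304, 0.0304, 0.0304, 0.0304, 0.0100, 0.0100, 0.0100, 0.0100, 0.0000]  mean=0.7289  Neff=4.1916  idx=[0, 0, 0, 0, 1, 1, 1, 2, 2, 2, 2, 5]

resampled_idx = [0, 0, 0, 0, 1, 1, 1, 2, 2, 2, 2, 5]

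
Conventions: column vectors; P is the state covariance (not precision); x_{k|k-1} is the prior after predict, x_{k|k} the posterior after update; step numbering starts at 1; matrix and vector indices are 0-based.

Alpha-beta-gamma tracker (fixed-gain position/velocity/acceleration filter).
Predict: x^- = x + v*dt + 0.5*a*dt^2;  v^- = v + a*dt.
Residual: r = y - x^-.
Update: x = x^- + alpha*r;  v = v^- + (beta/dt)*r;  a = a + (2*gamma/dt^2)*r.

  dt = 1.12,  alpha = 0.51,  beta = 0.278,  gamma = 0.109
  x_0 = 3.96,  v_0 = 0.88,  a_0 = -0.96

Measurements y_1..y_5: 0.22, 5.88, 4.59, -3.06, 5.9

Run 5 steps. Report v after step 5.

v_post = -0.6713

step 1: x_pred=4.3435  r=-4.1235  x^+=2.2405  v^+=-1.2187  a^+=-1.6766
step 2: x_pred=-0.1760  r=6.0560  x^+=2.9126  v^+=-1.5933  a^+=-0.6241
step 3: x_pred=0.7366  r=3.8534  x^+=2.7018  v^+=-1.3359  a^+=0.0455
step 4: x_pred=1.2342  r=-4.2942  x^+=-0.9559  v^+=-2.3508  a^+=-0.7007
step 5: x_pred=-4.0282  r=9.9282  x^+=1.0352  v^+=-0.6713  a^+=1.0247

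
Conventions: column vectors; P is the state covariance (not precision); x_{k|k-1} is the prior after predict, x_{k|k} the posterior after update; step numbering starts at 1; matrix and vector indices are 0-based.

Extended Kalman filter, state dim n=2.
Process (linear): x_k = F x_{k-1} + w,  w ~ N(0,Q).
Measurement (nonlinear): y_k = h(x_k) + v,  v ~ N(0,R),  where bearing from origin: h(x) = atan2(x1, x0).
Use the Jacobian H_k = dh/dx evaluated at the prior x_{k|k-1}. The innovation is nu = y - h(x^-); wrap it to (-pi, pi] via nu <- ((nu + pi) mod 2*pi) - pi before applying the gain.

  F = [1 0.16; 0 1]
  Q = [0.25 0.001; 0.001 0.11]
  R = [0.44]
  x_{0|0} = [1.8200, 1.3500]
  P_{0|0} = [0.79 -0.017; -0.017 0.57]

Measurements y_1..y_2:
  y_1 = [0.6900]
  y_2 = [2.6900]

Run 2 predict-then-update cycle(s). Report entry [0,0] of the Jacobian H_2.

H_jac[0,0] = -0.2027

step 1: x^-=[2.0360, 1.3500]  P^-=[1.0492 0.0752; 0.0752 0.6800]  H_jac=[-0.2262 0.3412]  S=[0.5612]  K=[-0.3772; 0.3831]  nu=[0.1045]  x^+=[1.9966, 1.3900]  P^+=[0.9693 0.1563; 0.1563 0.5977]
step 2: x^-=[2.2190, 1.3900]  P^-=[1.2846 0.2529; 0.2529 0.7077]  H_jac=[-0.2027 0.3237]  S=[0.5337]  K=[-0.3346; 0.3330]  nu=[2.1304]  x^+=[1.5061, 2.0995]  P^+=[1.2249 0.3124; 0.3124 0.6485]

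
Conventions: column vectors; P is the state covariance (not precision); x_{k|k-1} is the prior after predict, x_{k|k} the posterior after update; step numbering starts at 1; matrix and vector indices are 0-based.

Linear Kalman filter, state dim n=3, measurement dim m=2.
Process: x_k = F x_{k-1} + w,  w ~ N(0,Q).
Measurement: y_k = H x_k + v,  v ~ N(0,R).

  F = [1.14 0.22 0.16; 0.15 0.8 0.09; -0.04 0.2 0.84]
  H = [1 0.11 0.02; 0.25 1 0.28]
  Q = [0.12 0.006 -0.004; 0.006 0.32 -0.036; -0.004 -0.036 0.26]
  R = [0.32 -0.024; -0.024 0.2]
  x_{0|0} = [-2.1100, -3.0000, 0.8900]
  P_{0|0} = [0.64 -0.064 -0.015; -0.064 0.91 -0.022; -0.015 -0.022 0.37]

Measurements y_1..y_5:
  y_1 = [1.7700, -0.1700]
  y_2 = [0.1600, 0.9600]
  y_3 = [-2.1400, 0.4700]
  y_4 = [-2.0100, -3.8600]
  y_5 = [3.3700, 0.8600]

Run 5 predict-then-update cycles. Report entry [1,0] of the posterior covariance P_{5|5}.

P_post[1,0] = -0.0408

step 1: x^-=[-2.9230, -2.6364, 0.2320]  P^-=[0.9661 0.2153 0.0235; 0.2153 0.9009 0.1168; 0.0235 0.1168 0.5531]  S=[1.3461 0.5536; 0.5536 1.3810]  K=[0.7157 0.0487; -0.0703 0.7432; -0.0568 0.2238]  nu=[4.9784, 3.1322]  x^+=[0.7923, -0.6588, 0.6502]  P^+=[0.2349 -0.0594 -0.0239; -0.0594 0.1893 -0.0861; -0.0239 -0.0861 0.4937]
step 2: x^-=[0.8624, -0.3497, 0.3827]  P^-=[0.4024 0.0146 0.0055; 0.0146 0.4231 -0.0320; 0.0055 -0.0320 0.5899]  S=[0.7311 0.1414; 0.1414 0.6847]  K=[0.5414 0.0587; -0.0367 0.6178; -0.0200 0.2006]  nu=[-0.6715, 0.9869]  x^+=[0.5567, 0.2847, 0.5941]  P^+=[0.1767 -0.0427 -0.0099; -0.0427 0.1672 -0.1146; -0.0099 -0.1146 0.5632]
step 3: x^-=[0.7923, 0.3648, 0.5337]  P^-=[0.3391 0.0152 0.0274; 0.0152 0.4085 -0.0479; 0.0274 -0.0479 0.6272]  S=[0.6686 0.1303; 0.1303 0.6635]  K=[0.4980 0.0645; -0.0297 0.6071; 0.0129 0.2002]  nu=[-2.9831, -0.2423]  x^+=[-0.7089, 0.3063, 0.4469]  P^+=[0.1622 -0.0400 0.0015; -0.0400 0.1681 -0.1286; 0.0015 -0.1286 0.5998]
step 4: x^-=[-0.6693, 0.1789, 0.4650]  P^-=[0.3257 0.0153 0.0414; 0.0153 0.4080 -0.0532; 0.0414 -0.0532 0.6476]  S=[0.6557 0.1308; 0.1308 0.6628]  K=[0.4871 0.0673; -0.0304 0.6049; 0.0336 0.2023]  nu=[-1.3697, -4.0018]  x^+=[-1.6060, -2.2001, -0.3905]  P^+=[0.1585 -0.0402 0.0084; -0.0402 0.1697 -0.1355; 0.0084 -0.1355 0.6179]
step 5: x^-=[-2.3773, -2.0362, -0.7038]  P^-=[0.3234 0.0149 0.0491; 0.0149 0.4082 -0.0555; 0.0491 -0.0555 0.6576]  S=[0.6536 0.1319; 0.1319 0.6633]  K=[0.4850 0.0686; -0.0321 0.6041; 0.0448 0.2036]  nu=[5.9854, 3.6875]  x^+=[0.7784, -0.0008, 0.3154]  P^+=[0.1578 -0.0408 0.0122; -0.0408 0.1706 -0.1388; 0.0122 -0.1388 0.6264]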